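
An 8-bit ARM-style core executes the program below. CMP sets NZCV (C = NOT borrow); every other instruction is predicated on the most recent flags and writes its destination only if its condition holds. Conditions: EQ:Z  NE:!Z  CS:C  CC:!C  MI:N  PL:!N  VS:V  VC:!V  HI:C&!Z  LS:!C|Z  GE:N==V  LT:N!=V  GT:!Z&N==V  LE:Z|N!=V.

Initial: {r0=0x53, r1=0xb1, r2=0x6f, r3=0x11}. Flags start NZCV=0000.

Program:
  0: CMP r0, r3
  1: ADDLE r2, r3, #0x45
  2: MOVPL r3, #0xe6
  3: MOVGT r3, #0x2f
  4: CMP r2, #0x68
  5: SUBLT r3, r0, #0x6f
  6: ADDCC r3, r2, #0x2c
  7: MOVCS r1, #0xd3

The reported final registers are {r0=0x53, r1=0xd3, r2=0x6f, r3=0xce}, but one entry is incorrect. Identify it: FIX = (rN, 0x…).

FIX = (r3, 0x2f)

[0] flags=0010 → (cmp)
[1] flags=0010 LE?F → skip
[2] flags=0010 PL?T → r3=0xe6
[3] flags=0010 GT?T → r3=0x2f
[4] flags=0010 → (cmp)
[5] flags=0010 LT?F → skip
[6] flags=0010 CC?F → skip
[7] flags=0010 CS?T → r1=0xd3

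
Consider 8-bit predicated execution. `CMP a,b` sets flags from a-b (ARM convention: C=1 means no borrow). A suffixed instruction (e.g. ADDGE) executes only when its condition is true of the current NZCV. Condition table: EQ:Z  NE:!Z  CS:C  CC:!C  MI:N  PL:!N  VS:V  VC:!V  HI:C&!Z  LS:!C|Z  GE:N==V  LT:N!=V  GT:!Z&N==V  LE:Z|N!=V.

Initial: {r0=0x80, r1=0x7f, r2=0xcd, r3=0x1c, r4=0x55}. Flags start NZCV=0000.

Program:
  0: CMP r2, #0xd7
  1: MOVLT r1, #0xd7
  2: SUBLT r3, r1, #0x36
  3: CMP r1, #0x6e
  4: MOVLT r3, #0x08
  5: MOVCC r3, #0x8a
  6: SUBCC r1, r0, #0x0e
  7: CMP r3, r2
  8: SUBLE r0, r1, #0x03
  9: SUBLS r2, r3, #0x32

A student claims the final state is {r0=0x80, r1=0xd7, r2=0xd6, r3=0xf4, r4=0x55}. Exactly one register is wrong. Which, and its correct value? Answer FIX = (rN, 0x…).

FIX = (r3, 0x08)

0: ✓ CMP  NZCV=1000
1: ✓ MOVLT  r1←0xd7
2: ✓ SUBLT  r3←0xa1
3: ✓ CMP  NZCV=0011
4: ✓ MOVLT  r3←0x08
5: · MOVCC
6: · SUBCC
7: ✓ CMP  NZCV=0000
8: · SUBLE
9: ✓ SUBLS  r2←0xd6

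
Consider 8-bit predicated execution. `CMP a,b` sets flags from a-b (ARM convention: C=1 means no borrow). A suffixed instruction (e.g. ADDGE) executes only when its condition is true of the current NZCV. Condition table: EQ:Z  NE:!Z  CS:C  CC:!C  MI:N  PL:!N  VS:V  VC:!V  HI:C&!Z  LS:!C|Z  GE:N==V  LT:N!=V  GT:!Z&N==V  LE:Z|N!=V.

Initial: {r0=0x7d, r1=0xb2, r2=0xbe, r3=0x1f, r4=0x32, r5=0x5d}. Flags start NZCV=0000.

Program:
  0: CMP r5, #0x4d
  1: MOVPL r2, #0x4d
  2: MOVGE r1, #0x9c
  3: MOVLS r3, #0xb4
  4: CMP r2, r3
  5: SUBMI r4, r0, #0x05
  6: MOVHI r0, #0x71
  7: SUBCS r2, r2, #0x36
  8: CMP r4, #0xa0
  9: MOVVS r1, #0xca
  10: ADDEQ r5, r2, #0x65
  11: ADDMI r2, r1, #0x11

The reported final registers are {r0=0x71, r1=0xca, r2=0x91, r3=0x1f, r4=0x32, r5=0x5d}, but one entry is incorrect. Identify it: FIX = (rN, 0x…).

FIX = (r2, 0xdb)

0: ✓ CMP  NZCV=0010
1: ✓ MOVPL  r2←0x4d
2: ✓ MOVGE  r1←0x9c
3: · MOVLS
4: ✓ CMP  NZCV=0010
5: · SUBMI
6: ✓ MOVHI  r0←0x71
7: ✓ SUBCS  r2←0x17
8: ✓ CMP  NZCV=1001
9: ✓ MOVVS  r1←0xca
10: · ADDEQ
11: ✓ ADDMI  r2←0xdb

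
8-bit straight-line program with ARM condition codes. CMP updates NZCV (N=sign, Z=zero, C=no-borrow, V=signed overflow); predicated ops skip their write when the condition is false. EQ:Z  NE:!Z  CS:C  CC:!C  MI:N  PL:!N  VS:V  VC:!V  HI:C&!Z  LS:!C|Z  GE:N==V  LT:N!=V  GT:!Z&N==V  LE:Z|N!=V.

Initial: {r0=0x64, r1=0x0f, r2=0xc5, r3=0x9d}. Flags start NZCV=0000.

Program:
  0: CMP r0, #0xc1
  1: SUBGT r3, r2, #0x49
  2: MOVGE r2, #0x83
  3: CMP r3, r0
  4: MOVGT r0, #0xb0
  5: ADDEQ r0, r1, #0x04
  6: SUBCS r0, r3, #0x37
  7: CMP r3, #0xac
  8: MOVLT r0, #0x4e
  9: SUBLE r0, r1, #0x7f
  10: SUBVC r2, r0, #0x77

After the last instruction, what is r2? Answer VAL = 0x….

0: ✓ CMP  NZCV=1001
1: ✓ SUBGT  r3←0x7c
2: ✓ MOVGE  r2←0x83
3: ✓ CMP  NZCV=0010
4: ✓ MOVGT  r0←0xb0
5: · ADDEQ
6: ✓ SUBCS  r0←0x45
7: ✓ CMP  NZCV=1001
8: · MOVLT
9: · SUBLE
10: · SUBVC

VAL = 0x83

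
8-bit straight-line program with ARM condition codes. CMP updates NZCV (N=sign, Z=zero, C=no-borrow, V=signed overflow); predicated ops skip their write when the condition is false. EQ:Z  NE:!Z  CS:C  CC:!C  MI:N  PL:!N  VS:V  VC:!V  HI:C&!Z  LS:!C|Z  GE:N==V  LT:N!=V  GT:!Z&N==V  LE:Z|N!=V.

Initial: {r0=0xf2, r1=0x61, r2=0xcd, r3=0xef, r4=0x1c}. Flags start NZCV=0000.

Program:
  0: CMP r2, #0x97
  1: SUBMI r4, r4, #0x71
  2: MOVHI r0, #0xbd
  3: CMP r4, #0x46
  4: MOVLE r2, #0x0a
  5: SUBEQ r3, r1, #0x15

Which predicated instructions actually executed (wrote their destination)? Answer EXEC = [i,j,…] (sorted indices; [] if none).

EXEC = [2,4]

[0] flags=0010 → (cmp)
[1] flags=0010 MI?F → skip
[2] flags=0010 HI?T → r0=0xbd
[3] flags=1000 → (cmp)
[4] flags=1000 LE?T → r2=0x0a
[5] flags=1000 EQ?F → skip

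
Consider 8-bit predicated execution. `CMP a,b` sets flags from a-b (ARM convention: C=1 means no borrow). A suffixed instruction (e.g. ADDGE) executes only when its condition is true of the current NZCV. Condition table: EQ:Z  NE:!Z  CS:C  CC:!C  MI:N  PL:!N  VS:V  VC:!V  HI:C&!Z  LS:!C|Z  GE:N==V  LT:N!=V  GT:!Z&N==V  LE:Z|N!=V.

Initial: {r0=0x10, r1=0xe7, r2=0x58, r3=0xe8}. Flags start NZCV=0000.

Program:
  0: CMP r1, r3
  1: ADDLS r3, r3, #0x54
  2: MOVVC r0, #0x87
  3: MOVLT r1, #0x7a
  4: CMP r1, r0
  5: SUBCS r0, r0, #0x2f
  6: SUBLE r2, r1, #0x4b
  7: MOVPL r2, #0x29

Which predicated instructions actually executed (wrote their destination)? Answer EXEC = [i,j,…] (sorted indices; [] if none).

EXEC = [1,2,3]

0: ✓ CMP  NZCV=1000
1: ✓ ADDLS  r3←0x3c
2: ✓ MOVVC  r0←0x87
3: ✓ MOVLT  r1←0x7a
4: ✓ CMP  NZCV=1001
5: · SUBCS
6: · SUBLE
7: · MOVPL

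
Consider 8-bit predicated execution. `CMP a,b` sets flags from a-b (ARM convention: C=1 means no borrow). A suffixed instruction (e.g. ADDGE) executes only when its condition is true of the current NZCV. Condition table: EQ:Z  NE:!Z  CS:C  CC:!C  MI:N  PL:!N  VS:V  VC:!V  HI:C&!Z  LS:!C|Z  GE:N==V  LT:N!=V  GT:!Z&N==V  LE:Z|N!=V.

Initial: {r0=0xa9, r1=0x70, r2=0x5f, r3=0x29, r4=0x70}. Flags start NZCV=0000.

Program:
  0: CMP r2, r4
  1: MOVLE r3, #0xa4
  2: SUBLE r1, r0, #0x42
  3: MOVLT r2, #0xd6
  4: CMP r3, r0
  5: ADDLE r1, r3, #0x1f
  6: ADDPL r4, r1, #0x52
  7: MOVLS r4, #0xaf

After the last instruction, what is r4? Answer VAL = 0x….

0: ✓ CMP  NZCV=1000
1: ✓ MOVLE  r3←0xa4
2: ✓ SUBLE  r1←0x67
3: ✓ MOVLT  r2←0xd6
4: ✓ CMP  NZCV=1000
5: ✓ ADDLE  r1←0xc3
6: · ADDPL
7: ✓ MOVLS  r4←0xaf

VAL = 0xaf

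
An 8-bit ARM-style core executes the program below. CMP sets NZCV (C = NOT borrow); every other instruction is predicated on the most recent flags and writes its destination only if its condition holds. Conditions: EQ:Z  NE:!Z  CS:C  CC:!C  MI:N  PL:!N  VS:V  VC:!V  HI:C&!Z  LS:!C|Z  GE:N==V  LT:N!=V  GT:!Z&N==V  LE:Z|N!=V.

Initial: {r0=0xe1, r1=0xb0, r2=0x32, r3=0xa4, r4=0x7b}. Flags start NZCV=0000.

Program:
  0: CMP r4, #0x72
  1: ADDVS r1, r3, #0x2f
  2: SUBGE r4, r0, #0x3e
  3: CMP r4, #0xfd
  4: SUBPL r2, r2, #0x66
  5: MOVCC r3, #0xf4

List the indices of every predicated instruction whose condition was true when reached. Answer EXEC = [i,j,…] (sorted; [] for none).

EXEC = [2,5]

[0] flags=0010 → (cmp)
[1] flags=0010 VS?F → skip
[2] flags=0010 GE?T → r4=0xa3
[3] flags=1000 → (cmp)
[4] flags=1000 PL?F → skip
[5] flags=1000 CC?T → r3=0xf4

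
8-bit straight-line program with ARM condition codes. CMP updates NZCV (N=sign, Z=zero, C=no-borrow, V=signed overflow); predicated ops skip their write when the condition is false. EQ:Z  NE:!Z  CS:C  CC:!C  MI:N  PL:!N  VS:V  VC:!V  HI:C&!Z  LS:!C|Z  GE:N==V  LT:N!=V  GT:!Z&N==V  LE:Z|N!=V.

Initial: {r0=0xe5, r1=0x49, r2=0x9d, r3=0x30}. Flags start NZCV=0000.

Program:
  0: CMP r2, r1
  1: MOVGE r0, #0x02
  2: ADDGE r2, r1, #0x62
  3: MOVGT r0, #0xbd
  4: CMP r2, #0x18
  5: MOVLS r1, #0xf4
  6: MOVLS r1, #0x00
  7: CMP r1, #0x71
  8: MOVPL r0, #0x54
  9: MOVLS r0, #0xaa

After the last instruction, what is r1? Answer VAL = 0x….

[0] flags=0011 → (cmp)
[1] flags=0011 GE?F → skip
[2] flags=0011 GE?F → skip
[3] flags=0011 GT?F → skip
[4] flags=1010 → (cmp)
[5] flags=1010 LS?F → skip
[6] flags=1010 LS?F → skip
[7] flags=1000 → (cmp)
[8] flags=1000 PL?F → skip
[9] flags=1000 LS?T → r0=0xaa

VAL = 0x49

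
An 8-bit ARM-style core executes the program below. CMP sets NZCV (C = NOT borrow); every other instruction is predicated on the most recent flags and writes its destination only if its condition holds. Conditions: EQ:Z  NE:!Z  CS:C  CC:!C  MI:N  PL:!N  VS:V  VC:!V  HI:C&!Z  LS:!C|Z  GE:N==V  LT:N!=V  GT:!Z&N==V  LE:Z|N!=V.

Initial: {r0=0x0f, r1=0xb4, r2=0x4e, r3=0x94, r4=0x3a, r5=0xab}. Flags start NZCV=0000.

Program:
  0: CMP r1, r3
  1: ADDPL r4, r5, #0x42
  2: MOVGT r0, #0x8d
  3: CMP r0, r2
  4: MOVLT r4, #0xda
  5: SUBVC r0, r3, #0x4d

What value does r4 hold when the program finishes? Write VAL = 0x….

VAL = 0xda

[0] flags=0010 → (cmp)
[1] flags=0010 PL?T → r4=0xed
[2] flags=0010 GT?T → r0=0x8d
[3] flags=0011 → (cmp)
[4] flags=0011 LT?T → r4=0xda
[5] flags=0011 VC?F → skip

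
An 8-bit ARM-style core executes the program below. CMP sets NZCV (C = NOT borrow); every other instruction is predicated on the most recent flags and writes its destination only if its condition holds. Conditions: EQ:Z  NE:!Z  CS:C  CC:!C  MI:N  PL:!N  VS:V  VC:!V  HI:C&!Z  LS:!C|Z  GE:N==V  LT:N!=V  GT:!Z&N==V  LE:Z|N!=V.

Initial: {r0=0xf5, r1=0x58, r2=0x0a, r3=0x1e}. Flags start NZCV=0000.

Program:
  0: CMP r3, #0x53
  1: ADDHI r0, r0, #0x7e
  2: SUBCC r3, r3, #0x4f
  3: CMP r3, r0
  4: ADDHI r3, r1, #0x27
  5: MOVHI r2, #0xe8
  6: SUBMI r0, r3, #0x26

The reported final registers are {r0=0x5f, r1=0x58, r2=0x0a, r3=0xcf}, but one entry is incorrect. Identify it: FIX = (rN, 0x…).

[0] flags=1000 → (cmp)
[1] flags=1000 HI?F → skip
[2] flags=1000 CC?T → r3=0xcf
[3] flags=1000 → (cmp)
[4] flags=1000 HI?F → skip
[5] flags=1000 HI?F → skip
[6] flags=1000 MI?T → r0=0xa9

FIX = (r0, 0xa9)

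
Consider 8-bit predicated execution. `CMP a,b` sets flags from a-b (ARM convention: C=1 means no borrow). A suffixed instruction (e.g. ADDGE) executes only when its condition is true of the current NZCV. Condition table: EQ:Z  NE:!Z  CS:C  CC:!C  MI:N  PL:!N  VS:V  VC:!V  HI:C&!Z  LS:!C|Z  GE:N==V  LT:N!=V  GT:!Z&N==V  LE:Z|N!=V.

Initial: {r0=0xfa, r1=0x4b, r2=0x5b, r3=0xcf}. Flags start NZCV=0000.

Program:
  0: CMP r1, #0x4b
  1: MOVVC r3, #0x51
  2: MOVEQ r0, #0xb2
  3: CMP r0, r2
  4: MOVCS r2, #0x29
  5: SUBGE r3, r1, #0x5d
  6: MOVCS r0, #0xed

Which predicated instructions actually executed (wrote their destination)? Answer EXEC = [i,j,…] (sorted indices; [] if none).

[0] flags=0110 → (cmp)
[1] flags=0110 VC?T → r3=0x51
[2] flags=0110 EQ?T → r0=0xb2
[3] flags=0011 → (cmp)
[4] flags=0011 CS?T → r2=0x29
[5] flags=0011 GE?F → skip
[6] flags=0011 CS?T → r0=0xed

EXEC = [1,2,4,6]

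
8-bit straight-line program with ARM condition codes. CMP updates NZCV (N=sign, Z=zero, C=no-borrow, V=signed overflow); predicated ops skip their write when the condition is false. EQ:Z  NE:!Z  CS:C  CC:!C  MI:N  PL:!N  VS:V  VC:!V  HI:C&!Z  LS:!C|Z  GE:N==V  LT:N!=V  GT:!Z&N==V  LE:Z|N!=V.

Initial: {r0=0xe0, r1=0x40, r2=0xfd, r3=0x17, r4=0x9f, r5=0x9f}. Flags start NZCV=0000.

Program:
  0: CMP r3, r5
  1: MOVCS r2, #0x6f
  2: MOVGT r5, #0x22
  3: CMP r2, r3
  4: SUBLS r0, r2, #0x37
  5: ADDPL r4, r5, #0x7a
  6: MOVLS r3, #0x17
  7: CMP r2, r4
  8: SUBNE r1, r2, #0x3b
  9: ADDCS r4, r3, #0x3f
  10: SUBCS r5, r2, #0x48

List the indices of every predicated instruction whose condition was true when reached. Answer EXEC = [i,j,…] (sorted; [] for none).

[0] flags=0000 → (cmp)
[1] flags=0000 CS?F → skip
[2] flags=0000 GT?T → r5=0x22
[3] flags=1010 → (cmp)
[4] flags=1010 LS?F → skip
[5] flags=1010 PL?F → skip
[6] flags=1010 LS?F → skip
[7] flags=0010 → (cmp)
[8] flags=0010 NE?T → r1=0xc2
[9] flags=0010 CS?T → r4=0x56
[10] flags=0010 CS?T → r5=0xb5

EXEC = [2,8,9,10]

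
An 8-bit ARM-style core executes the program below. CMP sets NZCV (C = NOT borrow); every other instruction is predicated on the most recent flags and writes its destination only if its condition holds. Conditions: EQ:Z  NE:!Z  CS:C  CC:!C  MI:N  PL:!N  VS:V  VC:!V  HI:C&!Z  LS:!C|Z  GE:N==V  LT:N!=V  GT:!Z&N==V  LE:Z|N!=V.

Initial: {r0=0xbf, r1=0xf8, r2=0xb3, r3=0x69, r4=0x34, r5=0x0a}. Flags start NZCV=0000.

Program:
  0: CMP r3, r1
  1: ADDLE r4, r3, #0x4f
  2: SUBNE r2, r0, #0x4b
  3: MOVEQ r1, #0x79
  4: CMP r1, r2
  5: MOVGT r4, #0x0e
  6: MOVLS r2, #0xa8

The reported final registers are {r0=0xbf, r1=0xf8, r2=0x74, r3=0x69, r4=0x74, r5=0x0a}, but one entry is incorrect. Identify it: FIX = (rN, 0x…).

FIX = (r4, 0x34)

0: ✓ CMP  NZCV=0000
1: · ADDLE
2: ✓ SUBNE  r2←0x74
3: · MOVEQ
4: ✓ CMP  NZCV=1010
5: · MOVGT
6: · MOVLS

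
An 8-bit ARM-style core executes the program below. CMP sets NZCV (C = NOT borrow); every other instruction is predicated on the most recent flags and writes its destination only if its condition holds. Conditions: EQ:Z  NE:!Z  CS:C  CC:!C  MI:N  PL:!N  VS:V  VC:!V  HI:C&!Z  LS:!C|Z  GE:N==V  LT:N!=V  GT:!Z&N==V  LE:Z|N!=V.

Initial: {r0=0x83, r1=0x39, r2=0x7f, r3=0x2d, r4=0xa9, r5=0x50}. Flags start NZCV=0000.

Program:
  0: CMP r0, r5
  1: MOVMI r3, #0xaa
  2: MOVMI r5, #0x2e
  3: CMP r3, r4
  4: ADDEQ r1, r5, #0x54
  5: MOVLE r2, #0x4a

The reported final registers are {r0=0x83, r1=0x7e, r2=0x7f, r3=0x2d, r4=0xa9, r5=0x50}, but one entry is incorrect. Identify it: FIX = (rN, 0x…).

0: ✓ CMP  NZCV=0011
1: · MOVMI
2: · MOVMI
3: ✓ CMP  NZCV=1001
4: · ADDEQ
5: · MOVLE

FIX = (r1, 0x39)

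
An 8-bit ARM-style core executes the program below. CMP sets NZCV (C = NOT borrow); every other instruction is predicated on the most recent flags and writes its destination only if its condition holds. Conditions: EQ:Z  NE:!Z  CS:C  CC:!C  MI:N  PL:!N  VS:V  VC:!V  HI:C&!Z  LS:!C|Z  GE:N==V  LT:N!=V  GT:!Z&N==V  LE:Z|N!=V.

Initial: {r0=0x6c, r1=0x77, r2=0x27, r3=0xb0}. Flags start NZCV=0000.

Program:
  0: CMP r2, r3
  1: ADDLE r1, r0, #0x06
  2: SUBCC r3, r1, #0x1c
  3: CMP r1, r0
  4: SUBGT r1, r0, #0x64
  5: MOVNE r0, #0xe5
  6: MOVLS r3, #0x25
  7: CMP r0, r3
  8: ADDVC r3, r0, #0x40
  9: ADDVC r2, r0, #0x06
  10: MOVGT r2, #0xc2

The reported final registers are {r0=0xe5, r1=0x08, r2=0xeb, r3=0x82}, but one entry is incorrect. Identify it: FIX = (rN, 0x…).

0: ✓ CMP  NZCV=0000
1: · ADDLE
2: ✓ SUBCC  r3←0x5b
3: ✓ CMP  NZCV=0010
4: ✓ SUBGT  r1←0x08
5: ✓ MOVNE  r0←0xe5
6: · MOVLS
7: ✓ CMP  NZCV=1010
8: ✓ ADDVC  r3←0x25
9: ✓ ADDVC  r2←0xeb
10: · MOVGT

FIX = (r3, 0x25)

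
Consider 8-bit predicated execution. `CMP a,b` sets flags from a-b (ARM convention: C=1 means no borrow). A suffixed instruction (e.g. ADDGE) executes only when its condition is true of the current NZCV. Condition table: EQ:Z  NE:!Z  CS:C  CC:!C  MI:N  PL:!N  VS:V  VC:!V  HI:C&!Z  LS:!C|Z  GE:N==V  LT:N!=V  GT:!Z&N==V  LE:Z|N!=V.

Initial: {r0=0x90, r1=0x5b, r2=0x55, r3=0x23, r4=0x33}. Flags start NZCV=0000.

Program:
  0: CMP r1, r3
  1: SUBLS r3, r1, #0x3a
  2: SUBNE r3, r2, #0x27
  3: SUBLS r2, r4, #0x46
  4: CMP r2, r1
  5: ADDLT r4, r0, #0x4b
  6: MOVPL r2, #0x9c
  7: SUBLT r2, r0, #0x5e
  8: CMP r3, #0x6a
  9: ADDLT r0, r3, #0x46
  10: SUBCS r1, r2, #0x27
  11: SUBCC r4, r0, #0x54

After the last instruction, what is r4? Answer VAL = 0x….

VAL = 0x20

[0] flags=0010 → (cmp)
[1] flags=0010 LS?F → skip
[2] flags=0010 NE?T → r3=0x2e
[3] flags=0010 LS?F → skip
[4] flags=1000 → (cmp)
[5] flags=1000 LT?T → r4=0xdb
[6] flags=1000 PL?F → skip
[7] flags=1000 LT?T → r2=0x32
[8] flags=1000 → (cmp)
[9] flags=1000 LT?T → r0=0x74
[10] flags=1000 CS?F → skip
[11] flags=1000 CC?T → r4=0x20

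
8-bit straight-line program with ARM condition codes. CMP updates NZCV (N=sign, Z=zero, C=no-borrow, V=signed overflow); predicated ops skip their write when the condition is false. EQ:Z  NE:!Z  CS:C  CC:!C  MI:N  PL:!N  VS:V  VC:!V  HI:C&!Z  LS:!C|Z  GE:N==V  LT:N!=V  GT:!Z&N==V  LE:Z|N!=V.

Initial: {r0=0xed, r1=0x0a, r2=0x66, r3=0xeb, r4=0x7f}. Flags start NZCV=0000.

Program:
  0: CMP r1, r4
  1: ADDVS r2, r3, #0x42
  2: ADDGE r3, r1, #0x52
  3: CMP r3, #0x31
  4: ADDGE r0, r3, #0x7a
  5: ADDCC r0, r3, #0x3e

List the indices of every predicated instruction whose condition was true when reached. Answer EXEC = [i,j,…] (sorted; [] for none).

[0] flags=1000 → (cmp)
[1] flags=1000 VS?F → skip
[2] flags=1000 GE?F → skip
[3] flags=1010 → (cmp)
[4] flags=1010 GE?F → skip
[5] flags=1010 CC?F → skip

EXEC = []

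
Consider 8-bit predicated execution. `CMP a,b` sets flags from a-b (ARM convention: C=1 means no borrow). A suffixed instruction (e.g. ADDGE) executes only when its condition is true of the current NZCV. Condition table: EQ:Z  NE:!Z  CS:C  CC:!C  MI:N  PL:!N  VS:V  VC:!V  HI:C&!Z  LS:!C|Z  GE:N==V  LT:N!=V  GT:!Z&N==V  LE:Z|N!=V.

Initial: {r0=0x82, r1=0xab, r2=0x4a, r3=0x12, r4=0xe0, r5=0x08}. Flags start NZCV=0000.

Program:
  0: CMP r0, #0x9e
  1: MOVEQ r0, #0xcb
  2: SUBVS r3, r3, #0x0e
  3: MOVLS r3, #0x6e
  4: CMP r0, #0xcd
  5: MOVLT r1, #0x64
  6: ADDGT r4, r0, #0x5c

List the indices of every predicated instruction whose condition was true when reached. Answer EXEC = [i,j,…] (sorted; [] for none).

[0] flags=1000 → (cmp)
[1] flags=1000 EQ?F → skip
[2] flags=1000 VS?F → skip
[3] flags=1000 LS?T → r3=0x6e
[4] flags=1000 → (cmp)
[5] flags=1000 LT?T → r1=0x64
[6] flags=1000 GT?F → skip

EXEC = [3,5]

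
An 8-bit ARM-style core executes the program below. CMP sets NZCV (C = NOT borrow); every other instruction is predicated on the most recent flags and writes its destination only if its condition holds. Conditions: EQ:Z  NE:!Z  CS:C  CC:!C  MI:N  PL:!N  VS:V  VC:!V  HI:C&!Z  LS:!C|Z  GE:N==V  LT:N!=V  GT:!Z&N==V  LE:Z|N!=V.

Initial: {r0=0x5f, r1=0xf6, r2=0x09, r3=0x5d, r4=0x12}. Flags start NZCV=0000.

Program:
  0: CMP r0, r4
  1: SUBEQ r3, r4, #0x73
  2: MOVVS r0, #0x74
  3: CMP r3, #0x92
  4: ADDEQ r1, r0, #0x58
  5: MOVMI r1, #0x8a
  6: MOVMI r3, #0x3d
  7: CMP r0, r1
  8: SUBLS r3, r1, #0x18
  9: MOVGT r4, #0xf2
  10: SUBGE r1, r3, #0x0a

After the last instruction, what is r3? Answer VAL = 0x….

[0] flags=0010 → (cmp)
[1] flags=0010 EQ?F → skip
[2] flags=0010 VS?F → skip
[3] flags=1001 → (cmp)
[4] flags=1001 EQ?F → skip
[5] flags=1001 MI?T → r1=0x8a
[6] flags=1001 MI?T → r3=0x3d
[7] flags=1001 → (cmp)
[8] flags=1001 LS?T → r3=0x72
[9] flags=1001 GT?T → r4=0xf2
[10] flags=1001 GE?T → r1=0x68

VAL = 0x72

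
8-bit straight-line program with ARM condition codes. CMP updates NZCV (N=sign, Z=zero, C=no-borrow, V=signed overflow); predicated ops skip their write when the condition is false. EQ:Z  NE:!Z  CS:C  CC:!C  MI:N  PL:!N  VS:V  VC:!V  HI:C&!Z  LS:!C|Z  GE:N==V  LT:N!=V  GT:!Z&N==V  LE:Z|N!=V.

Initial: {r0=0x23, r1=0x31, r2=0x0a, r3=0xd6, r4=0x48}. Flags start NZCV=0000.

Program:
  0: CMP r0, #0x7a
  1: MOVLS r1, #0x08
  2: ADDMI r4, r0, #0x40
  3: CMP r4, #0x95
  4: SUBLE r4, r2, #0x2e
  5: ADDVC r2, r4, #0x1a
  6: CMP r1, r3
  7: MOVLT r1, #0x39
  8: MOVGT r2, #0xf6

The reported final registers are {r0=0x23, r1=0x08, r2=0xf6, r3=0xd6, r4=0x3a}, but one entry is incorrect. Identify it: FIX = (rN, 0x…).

0: ✓ CMP  NZCV=1000
1: ✓ MOVLS  r1←0x08
2: ✓ ADDMI  r4←0x63
3: ✓ CMP  NZCV=1001
4: · SUBLE
5: · ADDVC
6: ✓ CMP  NZCV=0000
7: · MOVLT
8: ✓ MOVGT  r2←0xf6

FIX = (r4, 0x63)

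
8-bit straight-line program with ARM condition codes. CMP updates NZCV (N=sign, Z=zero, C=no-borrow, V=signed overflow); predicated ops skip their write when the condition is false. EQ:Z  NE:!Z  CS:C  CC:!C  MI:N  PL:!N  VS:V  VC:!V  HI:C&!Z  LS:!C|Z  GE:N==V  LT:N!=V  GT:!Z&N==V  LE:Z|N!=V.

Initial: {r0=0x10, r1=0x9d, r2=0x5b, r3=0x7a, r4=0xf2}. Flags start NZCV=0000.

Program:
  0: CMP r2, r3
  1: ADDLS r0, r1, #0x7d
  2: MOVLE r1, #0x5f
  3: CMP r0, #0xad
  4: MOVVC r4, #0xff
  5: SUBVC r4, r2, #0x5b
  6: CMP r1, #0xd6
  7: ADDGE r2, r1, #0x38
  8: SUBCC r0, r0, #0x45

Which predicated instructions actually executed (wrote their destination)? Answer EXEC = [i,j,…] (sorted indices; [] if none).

EXEC = [1,2,4,5,7,8]

0: ✓ CMP  NZCV=1000
1: ✓ ADDLS  r0←0x1a
2: ✓ MOVLE  r1←0x5f
3: ✓ CMP  NZCV=0000
4: ✓ MOVVC  r4←0xff
5: ✓ SUBVC  r4←0x00
6: ✓ CMP  NZCV=1001
7: ✓ ADDGE  r2←0x97
8: ✓ SUBCC  r0←0xd5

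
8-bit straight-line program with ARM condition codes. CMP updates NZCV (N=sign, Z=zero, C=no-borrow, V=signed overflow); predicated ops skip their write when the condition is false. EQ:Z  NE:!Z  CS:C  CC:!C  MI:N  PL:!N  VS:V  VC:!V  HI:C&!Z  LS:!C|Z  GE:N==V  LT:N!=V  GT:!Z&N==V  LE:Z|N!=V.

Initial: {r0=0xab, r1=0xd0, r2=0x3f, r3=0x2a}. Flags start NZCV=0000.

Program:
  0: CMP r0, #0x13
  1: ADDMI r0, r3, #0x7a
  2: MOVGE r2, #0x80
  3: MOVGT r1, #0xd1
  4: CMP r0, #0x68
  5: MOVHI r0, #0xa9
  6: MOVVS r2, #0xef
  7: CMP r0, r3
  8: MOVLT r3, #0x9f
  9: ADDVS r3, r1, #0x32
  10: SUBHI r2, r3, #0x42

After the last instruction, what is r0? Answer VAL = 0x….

VAL = 0xa9

0: ✓ CMP  NZCV=1010
1: ✓ ADDMI  r0←0xa4
2: · MOVGE
3: · MOVGT
4: ✓ CMP  NZCV=0011
5: ✓ MOVHI  r0←0xa9
6: ✓ MOVVS  r2←0xef
7: ✓ CMP  NZCV=0011
8: ✓ MOVLT  r3←0x9f
9: ✓ ADDVS  r3←0x02
10: ✓ SUBHI  r2←0xc0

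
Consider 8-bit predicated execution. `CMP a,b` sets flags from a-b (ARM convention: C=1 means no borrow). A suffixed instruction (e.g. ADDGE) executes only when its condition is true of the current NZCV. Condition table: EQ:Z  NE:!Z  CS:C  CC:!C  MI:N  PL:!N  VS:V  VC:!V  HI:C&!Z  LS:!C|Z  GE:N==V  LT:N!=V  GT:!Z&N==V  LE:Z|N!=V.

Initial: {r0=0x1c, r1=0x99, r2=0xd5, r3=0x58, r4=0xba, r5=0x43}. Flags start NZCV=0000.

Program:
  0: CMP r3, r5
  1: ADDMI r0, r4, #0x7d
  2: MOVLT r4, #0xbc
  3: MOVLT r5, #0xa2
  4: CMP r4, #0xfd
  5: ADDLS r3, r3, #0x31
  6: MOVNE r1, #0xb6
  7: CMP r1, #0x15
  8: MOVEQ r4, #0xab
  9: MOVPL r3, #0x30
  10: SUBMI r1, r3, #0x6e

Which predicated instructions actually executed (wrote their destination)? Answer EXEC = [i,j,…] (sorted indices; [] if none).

EXEC = [5,6,10]

0: ✓ CMP  NZCV=0010
1: · ADDMI
2: · MOVLT
3: · MOVLT
4: ✓ CMP  NZCV=1000
5: ✓ ADDLS  r3←0x89
6: ✓ MOVNE  r1←0xb6
7: ✓ CMP  NZCV=1010
8: · MOVEQ
9: · MOVPL
10: ✓ SUBMI  r1←0x1b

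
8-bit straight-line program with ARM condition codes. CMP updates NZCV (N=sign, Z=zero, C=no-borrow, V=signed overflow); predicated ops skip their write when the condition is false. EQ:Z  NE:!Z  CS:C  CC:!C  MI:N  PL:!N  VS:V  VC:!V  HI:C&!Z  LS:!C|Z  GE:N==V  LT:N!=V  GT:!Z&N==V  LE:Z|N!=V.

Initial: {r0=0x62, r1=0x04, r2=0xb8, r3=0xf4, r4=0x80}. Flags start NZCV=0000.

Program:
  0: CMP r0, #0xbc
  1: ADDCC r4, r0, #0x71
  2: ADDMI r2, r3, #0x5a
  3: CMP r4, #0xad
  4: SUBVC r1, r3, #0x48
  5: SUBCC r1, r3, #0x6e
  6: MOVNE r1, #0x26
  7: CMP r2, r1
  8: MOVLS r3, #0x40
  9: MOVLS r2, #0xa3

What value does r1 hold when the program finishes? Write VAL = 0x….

[0] flags=1001 → (cmp)
[1] flags=1001 CC?T → r4=0xd3
[2] flags=1001 MI?T → r2=0x4e
[3] flags=0010 → (cmp)
[4] flags=0010 VC?T → r1=0xac
[5] flags=0010 CC?F → skip
[6] flags=0010 NE?T → r1=0x26
[7] flags=0010 → (cmp)
[8] flags=0010 LS?F → skip
[9] flags=0010 LS?F → skip

VAL = 0x26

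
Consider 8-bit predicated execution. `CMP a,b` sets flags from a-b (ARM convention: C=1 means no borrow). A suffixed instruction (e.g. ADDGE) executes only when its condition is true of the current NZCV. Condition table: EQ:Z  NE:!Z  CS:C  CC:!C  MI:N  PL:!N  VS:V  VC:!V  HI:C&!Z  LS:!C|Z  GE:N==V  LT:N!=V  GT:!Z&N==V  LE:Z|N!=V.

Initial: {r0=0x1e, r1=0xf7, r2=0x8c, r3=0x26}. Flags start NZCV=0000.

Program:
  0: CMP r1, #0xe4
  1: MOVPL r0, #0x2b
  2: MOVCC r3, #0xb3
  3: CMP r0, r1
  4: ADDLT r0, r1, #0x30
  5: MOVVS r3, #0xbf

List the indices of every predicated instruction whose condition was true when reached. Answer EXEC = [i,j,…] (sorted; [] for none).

0: ✓ CMP  NZCV=0010
1: ✓ MOVPL  r0←0x2b
2: · MOVCC
3: ✓ CMP  NZCV=0000
4: · ADDLT
5: · MOVVS

EXEC = [1]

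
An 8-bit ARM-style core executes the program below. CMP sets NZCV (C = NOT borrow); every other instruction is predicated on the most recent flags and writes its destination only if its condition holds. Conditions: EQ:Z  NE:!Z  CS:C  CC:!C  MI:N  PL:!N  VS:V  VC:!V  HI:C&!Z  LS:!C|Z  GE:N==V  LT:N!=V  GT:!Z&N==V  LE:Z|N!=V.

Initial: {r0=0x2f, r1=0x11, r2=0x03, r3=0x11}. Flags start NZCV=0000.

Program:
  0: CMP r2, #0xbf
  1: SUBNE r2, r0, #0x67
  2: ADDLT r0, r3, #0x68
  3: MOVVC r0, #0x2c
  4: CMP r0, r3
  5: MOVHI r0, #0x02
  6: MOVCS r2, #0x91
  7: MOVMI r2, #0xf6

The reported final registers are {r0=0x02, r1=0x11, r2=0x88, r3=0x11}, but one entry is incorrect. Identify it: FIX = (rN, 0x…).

0: ✓ CMP  NZCV=0000
1: ✓ SUBNE  r2←0xc8
2: · ADDLT
3: ✓ MOVVC  r0←0x2c
4: ✓ CMP  NZCV=0010
5: ✓ MOVHI  r0←0x02
6: ✓ MOVCS  r2←0x91
7: · MOVMI

FIX = (r2, 0x91)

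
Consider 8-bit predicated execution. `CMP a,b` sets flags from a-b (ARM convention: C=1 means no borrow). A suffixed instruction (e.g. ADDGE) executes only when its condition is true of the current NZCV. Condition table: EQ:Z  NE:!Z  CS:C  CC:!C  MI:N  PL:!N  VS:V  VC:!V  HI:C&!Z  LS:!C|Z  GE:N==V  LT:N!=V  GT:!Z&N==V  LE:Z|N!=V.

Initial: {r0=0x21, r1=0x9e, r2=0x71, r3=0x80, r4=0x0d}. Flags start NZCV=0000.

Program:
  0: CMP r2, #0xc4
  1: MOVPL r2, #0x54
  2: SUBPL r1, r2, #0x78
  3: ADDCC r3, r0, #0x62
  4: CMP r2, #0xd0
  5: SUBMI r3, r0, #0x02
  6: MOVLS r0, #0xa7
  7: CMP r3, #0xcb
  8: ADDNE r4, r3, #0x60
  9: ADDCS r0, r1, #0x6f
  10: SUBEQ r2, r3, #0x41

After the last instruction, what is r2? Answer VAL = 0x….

0: ✓ CMP  NZCV=1001
1: · MOVPL
2: · SUBPL
3: ✓ ADDCC  r3←0x83
4: ✓ CMP  NZCV=1001
5: ✓ SUBMI  r3←0x1f
6: ✓ MOVLS  r0←0xa7
7: ✓ CMP  NZCV=0000
8: ✓ ADDNE  r4←0x7f
9: · ADDCS
10: · SUBEQ

VAL = 0x71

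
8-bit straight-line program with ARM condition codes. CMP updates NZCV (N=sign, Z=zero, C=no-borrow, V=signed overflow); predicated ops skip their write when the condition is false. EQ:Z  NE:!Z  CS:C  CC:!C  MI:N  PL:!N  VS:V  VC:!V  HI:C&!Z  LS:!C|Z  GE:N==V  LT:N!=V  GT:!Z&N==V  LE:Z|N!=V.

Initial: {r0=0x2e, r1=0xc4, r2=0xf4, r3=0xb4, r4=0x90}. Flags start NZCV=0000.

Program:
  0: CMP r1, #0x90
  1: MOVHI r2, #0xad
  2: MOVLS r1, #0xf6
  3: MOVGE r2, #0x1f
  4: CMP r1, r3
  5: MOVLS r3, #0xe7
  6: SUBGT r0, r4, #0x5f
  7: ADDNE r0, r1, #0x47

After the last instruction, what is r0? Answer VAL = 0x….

[0] flags=0010 → (cmp)
[1] flags=0010 HI?T → r2=0xad
[2] flags=0010 LS?F → skip
[3] flags=0010 GE?T → r2=0x1f
[4] flags=0010 → (cmp)
[5] flags=0010 LS?F → skip
[6] flags=0010 GT?T → r0=0x31
[7] flags=0010 NE?T → r0=0x0b

VAL = 0x0b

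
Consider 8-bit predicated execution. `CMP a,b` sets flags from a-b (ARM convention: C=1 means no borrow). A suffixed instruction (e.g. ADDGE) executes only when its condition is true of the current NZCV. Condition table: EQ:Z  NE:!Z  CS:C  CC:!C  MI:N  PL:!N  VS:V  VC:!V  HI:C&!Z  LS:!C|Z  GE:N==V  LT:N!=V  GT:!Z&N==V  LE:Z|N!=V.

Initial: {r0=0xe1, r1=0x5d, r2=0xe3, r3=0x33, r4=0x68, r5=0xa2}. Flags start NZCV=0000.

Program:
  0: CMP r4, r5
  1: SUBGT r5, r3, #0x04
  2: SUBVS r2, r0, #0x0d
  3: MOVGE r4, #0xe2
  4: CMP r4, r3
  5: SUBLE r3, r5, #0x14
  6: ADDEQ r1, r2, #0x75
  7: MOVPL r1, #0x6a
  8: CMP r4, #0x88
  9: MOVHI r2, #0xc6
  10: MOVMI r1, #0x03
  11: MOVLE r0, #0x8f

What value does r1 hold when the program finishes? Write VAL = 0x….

[0] flags=1001 → (cmp)
[1] flags=1001 GT?T → r5=0x2f
[2] flags=1001 VS?T → r2=0xd4
[3] flags=1001 GE?T → r4=0xe2
[4] flags=1010 → (cmp)
[5] flags=1010 LE?T → r3=0x1b
[6] flags=1010 EQ?F → skip
[7] flags=1010 PL?F → skip
[8] flags=0010 → (cmp)
[9] flags=0010 HI?T → r2=0xc6
[10] flags=0010 MI?F → skip
[11] flags=0010 LE?F → skip

VAL = 0x5d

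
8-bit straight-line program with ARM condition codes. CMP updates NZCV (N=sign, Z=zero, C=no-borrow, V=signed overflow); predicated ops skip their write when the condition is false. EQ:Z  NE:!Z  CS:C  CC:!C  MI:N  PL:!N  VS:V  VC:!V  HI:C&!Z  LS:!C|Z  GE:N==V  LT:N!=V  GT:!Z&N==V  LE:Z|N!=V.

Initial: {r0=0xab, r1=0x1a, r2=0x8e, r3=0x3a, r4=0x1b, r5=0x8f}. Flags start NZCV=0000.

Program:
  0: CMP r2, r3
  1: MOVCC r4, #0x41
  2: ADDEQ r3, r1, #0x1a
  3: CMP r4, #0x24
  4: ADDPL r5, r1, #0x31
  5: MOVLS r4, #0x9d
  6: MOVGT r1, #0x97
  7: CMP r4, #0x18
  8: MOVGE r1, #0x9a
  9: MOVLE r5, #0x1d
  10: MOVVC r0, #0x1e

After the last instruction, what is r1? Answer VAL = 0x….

0: ✓ CMP  NZCV=0011
1: · MOVCC
2: · ADDEQ
3: ✓ CMP  NZCV=1000
4: · ADDPL
5: ✓ MOVLS  r4←0x9d
6: · MOVGT
7: ✓ CMP  NZCV=1010
8: · MOVGE
9: ✓ MOVLE  r5←0x1d
10: ✓ MOVVC  r0←0x1e

VAL = 0x1a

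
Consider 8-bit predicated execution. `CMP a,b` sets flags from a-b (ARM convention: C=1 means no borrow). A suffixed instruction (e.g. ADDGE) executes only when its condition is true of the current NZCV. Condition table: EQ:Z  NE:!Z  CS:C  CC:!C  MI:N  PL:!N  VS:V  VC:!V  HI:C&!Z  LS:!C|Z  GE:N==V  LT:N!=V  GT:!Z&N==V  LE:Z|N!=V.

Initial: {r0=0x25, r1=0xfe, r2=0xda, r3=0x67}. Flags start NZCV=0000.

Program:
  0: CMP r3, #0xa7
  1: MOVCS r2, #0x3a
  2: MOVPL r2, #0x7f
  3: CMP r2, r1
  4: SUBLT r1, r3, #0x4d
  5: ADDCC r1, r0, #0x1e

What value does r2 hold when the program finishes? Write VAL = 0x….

VAL = 0xda

0: ✓ CMP  NZCV=1001
1: · MOVCS
2: · MOVPL
3: ✓ CMP  NZCV=1000
4: ✓ SUBLT  r1←0x1a
5: ✓ ADDCC  r1←0x43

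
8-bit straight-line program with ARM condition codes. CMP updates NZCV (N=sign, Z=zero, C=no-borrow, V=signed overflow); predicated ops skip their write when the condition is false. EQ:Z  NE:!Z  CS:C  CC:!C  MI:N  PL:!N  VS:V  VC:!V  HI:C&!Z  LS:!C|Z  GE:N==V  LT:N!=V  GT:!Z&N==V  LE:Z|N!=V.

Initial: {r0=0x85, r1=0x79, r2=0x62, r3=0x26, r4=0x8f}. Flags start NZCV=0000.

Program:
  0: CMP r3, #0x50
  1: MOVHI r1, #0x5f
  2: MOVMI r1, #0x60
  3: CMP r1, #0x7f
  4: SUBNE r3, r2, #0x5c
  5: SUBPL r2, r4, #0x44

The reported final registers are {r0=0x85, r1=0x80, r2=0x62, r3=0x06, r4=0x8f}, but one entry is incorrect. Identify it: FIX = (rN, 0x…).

0: ✓ CMP  NZCV=1000
1: · MOVHI
2: ✓ MOVMI  r1←0x60
3: ✓ CMP  NZCV=1000
4: ✓ SUBNE  r3←0x06
5: · SUBPL

FIX = (r1, 0x60)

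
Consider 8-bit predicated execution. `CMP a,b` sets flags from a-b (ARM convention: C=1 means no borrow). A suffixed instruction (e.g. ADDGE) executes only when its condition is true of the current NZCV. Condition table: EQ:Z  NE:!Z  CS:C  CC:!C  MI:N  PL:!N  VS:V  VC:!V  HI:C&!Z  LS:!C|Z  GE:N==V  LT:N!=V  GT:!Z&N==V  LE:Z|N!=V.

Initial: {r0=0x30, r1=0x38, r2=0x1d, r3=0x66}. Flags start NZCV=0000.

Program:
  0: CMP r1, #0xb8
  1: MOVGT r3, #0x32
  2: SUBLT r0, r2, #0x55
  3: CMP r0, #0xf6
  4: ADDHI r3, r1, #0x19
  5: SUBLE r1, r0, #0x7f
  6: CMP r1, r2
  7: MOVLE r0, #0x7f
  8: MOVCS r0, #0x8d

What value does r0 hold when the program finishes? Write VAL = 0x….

[0] flags=1001 → (cmp)
[1] flags=1001 GT?T → r3=0x32
[2] flags=1001 LT?F → skip
[3] flags=0000 → (cmp)
[4] flags=0000 HI?F → skip
[5] flags=0000 LE?F → skip
[6] flags=0010 → (cmp)
[7] flags=0010 LE?F → skip
[8] flags=0010 CS?T → r0=0x8d

VAL = 0x8d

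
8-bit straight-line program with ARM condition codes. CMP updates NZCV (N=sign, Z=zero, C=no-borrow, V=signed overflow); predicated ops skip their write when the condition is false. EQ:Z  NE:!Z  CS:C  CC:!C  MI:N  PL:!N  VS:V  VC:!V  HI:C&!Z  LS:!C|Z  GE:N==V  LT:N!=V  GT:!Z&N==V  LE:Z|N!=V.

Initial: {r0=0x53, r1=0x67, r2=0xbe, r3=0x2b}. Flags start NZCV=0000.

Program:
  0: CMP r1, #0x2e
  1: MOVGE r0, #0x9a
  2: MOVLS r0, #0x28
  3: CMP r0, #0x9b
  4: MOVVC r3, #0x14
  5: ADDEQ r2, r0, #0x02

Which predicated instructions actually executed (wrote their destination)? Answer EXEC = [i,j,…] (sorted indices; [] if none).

[0] flags=0010 → (cmp)
[1] flags=0010 GE?T → r0=0x9a
[2] flags=0010 LS?F → skip
[3] flags=1000 → (cmp)
[4] flags=1000 VC?T → r3=0x14
[5] flags=1000 EQ?F → skip

EXEC = [1,4]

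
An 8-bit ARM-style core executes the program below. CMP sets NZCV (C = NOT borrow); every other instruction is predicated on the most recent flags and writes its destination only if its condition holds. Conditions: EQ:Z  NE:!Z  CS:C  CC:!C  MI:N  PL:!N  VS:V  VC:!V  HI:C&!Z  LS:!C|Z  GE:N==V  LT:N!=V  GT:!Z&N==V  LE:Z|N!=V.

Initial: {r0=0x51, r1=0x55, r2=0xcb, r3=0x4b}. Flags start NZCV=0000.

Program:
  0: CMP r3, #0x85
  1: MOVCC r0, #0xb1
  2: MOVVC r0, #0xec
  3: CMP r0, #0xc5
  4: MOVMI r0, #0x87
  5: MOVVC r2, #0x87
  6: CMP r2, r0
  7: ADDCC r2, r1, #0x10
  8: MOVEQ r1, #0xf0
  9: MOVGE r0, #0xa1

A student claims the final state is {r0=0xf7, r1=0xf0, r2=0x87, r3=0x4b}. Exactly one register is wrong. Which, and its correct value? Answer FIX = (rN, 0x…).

0: ✓ CMP  NZCV=1001
1: ✓ MOVCC  r0←0xb1
2: · MOVVC
3: ✓ CMP  NZCV=1000
4: ✓ MOVMI  r0←0x87
5: ✓ MOVVC  r2←0x87
6: ✓ CMP  NZCV=0110
7: · ADDCC
8: ✓ MOVEQ  r1←0xf0
9: ✓ MOVGE  r0←0xa1

FIX = (r0, 0xa1)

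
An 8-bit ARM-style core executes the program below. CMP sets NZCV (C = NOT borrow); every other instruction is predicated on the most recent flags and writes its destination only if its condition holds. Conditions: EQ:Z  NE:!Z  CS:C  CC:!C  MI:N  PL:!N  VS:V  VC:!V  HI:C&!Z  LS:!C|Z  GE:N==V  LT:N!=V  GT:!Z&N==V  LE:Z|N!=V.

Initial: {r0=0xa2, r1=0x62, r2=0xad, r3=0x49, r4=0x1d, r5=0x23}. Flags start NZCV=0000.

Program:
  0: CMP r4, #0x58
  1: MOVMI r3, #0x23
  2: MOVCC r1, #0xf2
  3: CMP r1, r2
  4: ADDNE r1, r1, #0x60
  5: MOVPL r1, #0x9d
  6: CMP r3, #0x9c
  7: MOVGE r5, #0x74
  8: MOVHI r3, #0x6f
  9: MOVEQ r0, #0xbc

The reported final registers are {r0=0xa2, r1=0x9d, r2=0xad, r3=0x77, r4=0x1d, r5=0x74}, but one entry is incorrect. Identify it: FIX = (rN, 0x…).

FIX = (r3, 0x23)

[0] flags=1000 → (cmp)
[1] flags=1000 MI?T → r3=0x23
[2] flags=1000 CC?T → r1=0xf2
[3] flags=0010 → (cmp)
[4] flags=0010 NE?T → r1=0x52
[5] flags=0010 PL?T → r1=0x9d
[6] flags=1001 → (cmp)
[7] flags=1001 GE?T → r5=0x74
[8] flags=1001 HI?F → skip
[9] flags=1001 EQ?F → skip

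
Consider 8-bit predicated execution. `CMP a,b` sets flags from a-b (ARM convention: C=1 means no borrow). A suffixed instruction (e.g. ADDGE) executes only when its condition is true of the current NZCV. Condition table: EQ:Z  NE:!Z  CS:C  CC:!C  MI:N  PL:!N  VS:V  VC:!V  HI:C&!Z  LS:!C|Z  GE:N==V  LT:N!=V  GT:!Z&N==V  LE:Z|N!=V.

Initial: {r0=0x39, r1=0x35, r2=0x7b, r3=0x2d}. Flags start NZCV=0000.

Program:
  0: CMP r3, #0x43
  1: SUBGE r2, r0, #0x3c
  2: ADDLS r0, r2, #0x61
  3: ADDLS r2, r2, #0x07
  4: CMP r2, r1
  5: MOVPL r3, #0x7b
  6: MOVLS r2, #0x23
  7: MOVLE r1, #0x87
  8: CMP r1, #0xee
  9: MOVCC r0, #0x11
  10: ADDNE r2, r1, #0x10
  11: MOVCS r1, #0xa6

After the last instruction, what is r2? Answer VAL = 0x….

0: ✓ CMP  NZCV=1000
1: · SUBGE
2: ✓ ADDLS  r0←0xdc
3: ✓ ADDLS  r2←0x82
4: ✓ CMP  NZCV=0011
5: ✓ MOVPL  r3←0x7b
6: · MOVLS
7: ✓ MOVLE  r1←0x87
8: ✓ CMP  NZCV=1000
9: ✓ MOVCC  r0←0x11
10: ✓ ADDNE  r2←0x97
11: · MOVCS

VAL = 0x97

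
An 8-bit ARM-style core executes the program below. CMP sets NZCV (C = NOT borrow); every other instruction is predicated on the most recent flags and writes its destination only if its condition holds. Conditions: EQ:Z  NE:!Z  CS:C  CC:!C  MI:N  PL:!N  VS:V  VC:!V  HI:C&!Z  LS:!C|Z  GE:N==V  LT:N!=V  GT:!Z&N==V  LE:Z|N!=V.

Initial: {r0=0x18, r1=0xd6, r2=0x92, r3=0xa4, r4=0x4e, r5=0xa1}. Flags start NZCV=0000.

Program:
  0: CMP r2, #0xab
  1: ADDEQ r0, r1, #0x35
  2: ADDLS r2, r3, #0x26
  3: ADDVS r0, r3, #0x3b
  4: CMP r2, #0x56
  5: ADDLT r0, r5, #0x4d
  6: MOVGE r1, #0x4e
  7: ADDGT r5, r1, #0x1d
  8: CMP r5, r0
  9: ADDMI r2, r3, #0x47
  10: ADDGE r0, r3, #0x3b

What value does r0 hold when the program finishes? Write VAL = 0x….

[0] flags=1000 → (cmp)
[1] flags=1000 EQ?F → skip
[2] flags=1000 LS?T → r2=0xca
[3] flags=1000 VS?F → skip
[4] flags=0011 → (cmp)
[5] flags=0011 LT?T → r0=0xee
[6] flags=0011 GE?F → skip
[7] flags=0011 GT?F → skip
[8] flags=1000 → (cmp)
[9] flags=1000 MI?T → r2=0xeb
[10] flags=1000 GE?F → skip

VAL = 0xee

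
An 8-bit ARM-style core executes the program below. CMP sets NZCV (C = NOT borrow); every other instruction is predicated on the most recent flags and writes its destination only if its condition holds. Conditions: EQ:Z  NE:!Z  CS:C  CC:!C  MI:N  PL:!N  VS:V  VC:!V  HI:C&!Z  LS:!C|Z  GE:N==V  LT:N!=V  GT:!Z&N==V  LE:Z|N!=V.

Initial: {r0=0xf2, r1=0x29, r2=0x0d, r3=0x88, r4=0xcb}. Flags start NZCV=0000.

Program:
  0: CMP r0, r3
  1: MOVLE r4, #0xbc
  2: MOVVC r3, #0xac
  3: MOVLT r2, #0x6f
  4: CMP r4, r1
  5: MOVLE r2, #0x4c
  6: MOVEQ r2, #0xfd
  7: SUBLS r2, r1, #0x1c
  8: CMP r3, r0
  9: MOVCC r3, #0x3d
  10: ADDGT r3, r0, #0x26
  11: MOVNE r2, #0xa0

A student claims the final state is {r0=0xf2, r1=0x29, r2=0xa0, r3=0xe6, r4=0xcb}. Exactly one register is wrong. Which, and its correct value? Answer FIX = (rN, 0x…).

FIX = (r3, 0x3d)

0: ✓ CMP  NZCV=0010
1: · MOVLE
2: ✓ MOVVC  r3←0xac
3: · MOVLT
4: ✓ CMP  NZCV=1010
5: ✓ MOVLE  r2←0x4c
6: · MOVEQ
7: · SUBLS
8: ✓ CMP  NZCV=1000
9: ✓ MOVCC  r3←0x3d
10: · ADDGT
11: ✓ MOVNE  r2←0xa0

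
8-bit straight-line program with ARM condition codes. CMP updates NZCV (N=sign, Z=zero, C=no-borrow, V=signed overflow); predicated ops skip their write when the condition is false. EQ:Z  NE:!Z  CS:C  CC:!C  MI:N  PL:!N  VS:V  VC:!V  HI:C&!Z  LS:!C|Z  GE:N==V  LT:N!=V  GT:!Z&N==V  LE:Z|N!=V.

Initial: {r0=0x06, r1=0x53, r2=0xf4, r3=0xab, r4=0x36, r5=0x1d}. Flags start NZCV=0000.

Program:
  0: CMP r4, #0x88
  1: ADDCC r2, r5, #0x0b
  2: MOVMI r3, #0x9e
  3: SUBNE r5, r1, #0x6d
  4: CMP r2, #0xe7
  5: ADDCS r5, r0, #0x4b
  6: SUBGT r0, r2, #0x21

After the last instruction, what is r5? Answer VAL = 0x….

VAL = 0xe6

0: ✓ CMP  NZCV=1001
1: ✓ ADDCC  r2←0x28
2: ✓ MOVMI  r3←0x9e
3: ✓ SUBNE  r5←0xe6
4: ✓ CMP  NZCV=0000
5: · ADDCS
6: ✓ SUBGT  r0←0x07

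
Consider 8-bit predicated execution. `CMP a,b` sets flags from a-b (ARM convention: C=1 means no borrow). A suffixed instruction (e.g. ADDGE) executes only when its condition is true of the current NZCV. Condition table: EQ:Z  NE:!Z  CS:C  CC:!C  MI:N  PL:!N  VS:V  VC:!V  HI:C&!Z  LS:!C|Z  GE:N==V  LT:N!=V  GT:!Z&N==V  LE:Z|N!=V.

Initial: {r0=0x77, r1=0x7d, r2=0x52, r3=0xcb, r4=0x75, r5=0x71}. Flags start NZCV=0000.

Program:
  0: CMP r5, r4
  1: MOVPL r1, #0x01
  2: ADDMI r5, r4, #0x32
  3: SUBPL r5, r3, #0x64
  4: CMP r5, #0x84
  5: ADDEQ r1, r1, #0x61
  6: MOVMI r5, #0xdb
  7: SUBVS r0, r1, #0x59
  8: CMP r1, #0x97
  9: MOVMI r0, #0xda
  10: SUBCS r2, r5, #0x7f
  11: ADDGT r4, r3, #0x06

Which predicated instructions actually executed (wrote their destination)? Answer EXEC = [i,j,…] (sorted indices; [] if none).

[0] flags=1000 → (cmp)
[1] flags=1000 PL?F → skip
[2] flags=1000 MI?T → r5=0xa7
[3] flags=1000 PL?F → skip
[4] flags=0010 → (cmp)
[5] flags=0010 EQ?F → skip
[6] flags=0010 MI?F → skip
[7] flags=0010 VS?F → skip
[8] flags=1001 → (cmp)
[9] flags=1001 MI?T → r0=0xda
[10] flags=1001 CS?F → skip
[11] flags=1001 GT?T → r4=0xd1

EXEC = [2,9,11]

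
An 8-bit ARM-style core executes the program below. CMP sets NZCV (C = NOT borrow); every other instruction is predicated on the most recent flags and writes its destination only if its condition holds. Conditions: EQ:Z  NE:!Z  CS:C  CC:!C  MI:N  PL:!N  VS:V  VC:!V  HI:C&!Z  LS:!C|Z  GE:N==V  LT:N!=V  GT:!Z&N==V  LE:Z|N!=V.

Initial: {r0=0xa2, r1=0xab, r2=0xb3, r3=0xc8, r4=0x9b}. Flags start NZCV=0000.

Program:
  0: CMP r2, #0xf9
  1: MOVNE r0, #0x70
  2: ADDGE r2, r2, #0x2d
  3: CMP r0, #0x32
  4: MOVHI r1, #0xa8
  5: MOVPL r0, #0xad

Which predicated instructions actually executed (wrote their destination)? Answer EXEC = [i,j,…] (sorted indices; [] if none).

EXEC = [1,4,5]

0: ✓ CMP  NZCV=1000
1: ✓ MOVNE  r0←0x70
2: · ADDGE
3: ✓ CMP  NZCV=0010
4: ✓ MOVHI  r1←0xa8
5: ✓ MOVPL  r0←0xad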